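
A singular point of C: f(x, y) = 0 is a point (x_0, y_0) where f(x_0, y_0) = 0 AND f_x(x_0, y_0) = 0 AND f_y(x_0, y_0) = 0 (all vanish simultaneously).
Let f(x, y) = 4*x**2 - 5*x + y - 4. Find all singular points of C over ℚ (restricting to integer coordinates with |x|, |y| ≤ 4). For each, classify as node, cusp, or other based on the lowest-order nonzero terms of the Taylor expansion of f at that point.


No singular points in the scanned grid; C is smooth there.

Compute partial derivatives:
  f_x = 8*x - 5.
  f_y = 1.
f_y = 1 is a nonzero constant, so f_y never vanishes: no point (x, y) can satisfy f = f_x = f_y = 0. In particular no (x, y) ∈ {−4, ..., 4}² is singular; the curve is smooth.


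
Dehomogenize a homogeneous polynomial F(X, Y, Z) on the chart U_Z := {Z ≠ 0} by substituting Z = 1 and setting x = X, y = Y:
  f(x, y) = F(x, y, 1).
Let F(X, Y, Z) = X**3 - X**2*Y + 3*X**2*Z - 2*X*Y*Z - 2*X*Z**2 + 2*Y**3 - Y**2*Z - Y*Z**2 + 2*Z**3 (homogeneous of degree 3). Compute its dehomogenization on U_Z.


f(x, y) = x**3 - x**2*y + 3*x**2 - 2*x*y - 2*x + 2*y**3 - y**2 - y + 2

On U_Z we set Z = 1. Each monomial c·X^i·Y^j·Z^k in F becomes c·x^i·y^j·1^k = c·x^i·y^j.
Substituting Z = 1: F(X, Y, 1) = x**3 - x**2*y + 3*x**2 - 2*x*y - 2*x + 2*y**3 - y**2 - y + 2.
Note: deg(f) ≤ deg(F) = 3; strict inequality happens when F is divisible by Z (lost terms).


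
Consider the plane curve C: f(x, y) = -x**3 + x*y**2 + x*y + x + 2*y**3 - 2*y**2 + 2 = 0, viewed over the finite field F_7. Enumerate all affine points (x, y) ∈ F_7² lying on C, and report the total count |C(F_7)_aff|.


Affine F_7-points: {(0, 4), (2, 1), (2, 3), (6, 1)}; count = 4.

For each of the 49 pairs (x, y) ∈ F_7², evaluate f(x, y) mod 7. Record the zeros.
  x = 0: [0↦2, 1↦2, 2↦3, 3↦3, 4↦0, 5↦6, 6↦5]  zeros at y ∈ {4}
  x = 1: [0↦2, 1↦4, 2↦2, 3↦1, 4↦6, 5↦1, 6↦5]  zeros at y ∈ ∅
  x = 2: [0↦3, 1↦0, 2↦2, 3↦0, 4↦6, 5↦4, 6↦6]  zeros at y ∈ {1, 3}
  x = 3: [0↦6, 1↦5, 2↦4, 3↦1, 4↦1, 5↦2, 6↦2]  zeros at y ∈ ∅
  x = 4: [0↦5, 1↦6, 2↦2, 3↦5, 4↦6, 5↦3, 6↦1]  zeros at y ∈ ∅
  x = 5: [0↦1, 1↦4, 2↦4, 3↦6, 4↦1, 5↦1, 6↦4]  zeros at y ∈ ∅
  x = 6: [0↦2, 1↦0, 2↦4, 3↦5, 4↦1, 5↦4, 6↦5]  zeros at y ∈ {1}
Collecting zeros: affine points = {(0, 4), (2, 1), (2, 3), (6, 1)}.
Total count |C(F_7)_aff| = 4.


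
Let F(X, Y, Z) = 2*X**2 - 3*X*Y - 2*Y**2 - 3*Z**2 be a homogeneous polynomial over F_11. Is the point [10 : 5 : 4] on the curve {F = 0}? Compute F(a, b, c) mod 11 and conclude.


F(10,5,4) ≡ 7 (mod 11); P is NOT on the curve.

Evaluate F(10, 5, 4) term-by-term (mod 11).
  2*X**2 ↦ 2·100·1·1 = 200
  -3*X*Y ↦ -3·10·5·1 = -150
  -2*Y**2 ↦ -2·1·25·1 = -50
  -3*Z**2 ↦ -3·1·1·16 = -48
Sum: F(10, 5, 4) = (200) + (-150) + (-50) + (-48) = -48.
Reducing mod 11: -48 ≡ 7 (mod 11).
Since F(a, b, c) ≡ 7 ≠ 0 (mod 11), P does NOT lie on the curve.


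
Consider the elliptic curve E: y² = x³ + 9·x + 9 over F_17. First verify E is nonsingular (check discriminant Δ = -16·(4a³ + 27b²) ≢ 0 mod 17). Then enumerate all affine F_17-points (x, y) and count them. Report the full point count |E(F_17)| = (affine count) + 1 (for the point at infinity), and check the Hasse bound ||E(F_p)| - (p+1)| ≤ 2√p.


Affine points = {(0, 3), (0, 14), (1, 6), (1, 11), (2, 1), (2, 16), (5, 3), (5, 14), (8, 7), (8, 10), (12, 3), (12, 14), (15, 0), (16, 4), (16, 13)}; affine count = 15; |E(F_17)| = 16.

Discriminant check: Δ ∝ 4a³ + 27b² = 4·9³ + 27·9² = 4·729 + 27·81 ≡ 3 (mod 17). Nonzero ⇒ E is nonsingular.
For each x ∈ F_17, compute rhs = x³ + 9·x + 9 mod 17, then count y ∈ F_17 with y² ≡ rhs.
  x = 0: rhs = 9, matching y values: 3, 14 (2 points).
  x = 1: rhs = 2, matching y values: 6, 11 (2 points).
  x = 2: rhs = 1, matching y values: 1, 16 (2 points).
  x = 3: rhs = 12, matching y values: none (0 points).
  x = 4: rhs = 7, matching y values: none (0 points).
  x = 5: rhs = 9, matching y values: 3, 14 (2 points).
  x = 6: rhs = 7, matching y values: none (0 points).
  x = 7: rhs = 7, matching y values: none (0 points).
  x = 8: rhs = 15, matching y values: 7, 10 (2 points).
  x = 9: rhs = 3, matching y values: none (0 points).
  x = 10: rhs = 11, matching y values: none (0 points).
  x = 11: rhs = 11, matching y values: none (0 points).
  x = 12: rhs = 9, matching y values: 3, 14 (2 points).
  x = 13: rhs = 11, matching y values: none (0 points).
  x = 14: rhs = 6, matching y values: none (0 points).
  x = 15: rhs = 0, matching y values: 0 (1 points).
  x = 16: rhs = 16, matching y values: 4, 13 (2 points).
Total affine count: 15.
Full point count |E(F_17)| = 15 + 1 = 16.
Hasse bound: |16 − (17+1)| = |-2| = 2 ≤ 2√17 ≈ 8.2462 ✓.


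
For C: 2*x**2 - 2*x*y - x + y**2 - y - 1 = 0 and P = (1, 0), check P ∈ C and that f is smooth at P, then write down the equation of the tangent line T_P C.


Tangent line at P: 3*x - 3*y - 3 = 0.

Step 1: f(1, 0) = 0, so P lies on C.
Step 2: partial derivatives
  f_x(x, y) = 4*x - 2*y - 1, f_y(x, y) = -2*x + 2*y - 1.
  f_x(P) = 3, f_y(P) = -3 (gradient nonzero, so P is smooth).
Step 3: tangent line at P: 3·(x − 1) + -3·(y − 0) = 0.
Expanding: 3*x - 3*y - 3 = 0.


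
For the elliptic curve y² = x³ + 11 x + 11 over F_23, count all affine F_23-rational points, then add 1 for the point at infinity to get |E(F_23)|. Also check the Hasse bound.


Affine points = {(1, 0), (2, 8), (2, 15), (3, 5), (3, 18), (4, 2), (4, 21), (8, 6), (8, 17), (12, 10), (12, 13), (15, 3), (15, 20), (19, 8), (19, 15), (21, 2), (21, 21)}; affine count = 17; |E(F_23)| = 18.

Discriminant check: Δ ∝ 4a³ + 27b² = 4·11³ + 27·11² = 4·1331 + 27·121 ≡ 12 (mod 23). Nonzero ⇒ E is nonsingular.
For each x ∈ F_23, compute rhs = x³ + 11·x + 11 mod 23, then count y ∈ F_23 with y² ≡ rhs.
  x = 0: rhs = 11, matching y values: none (0 points).
  x = 1: rhs = 0, matching y values: 0 (1 points).
  x = 2: rhs = 18, matching y values: 8, 15 (2 points).
  x = 3: rhs = 2, matching y values: 5, 18 (2 points).
  x = 4: rhs = 4, matching y values: 2, 21 (2 points).
  x = 5: rhs = 7, matching y values: none (0 points).
  x = 6: rhs = 17, matching y values: none (0 points).
  x = 7: rhs = 17, matching y values: none (0 points).
  x = 8: rhs = 13, matching y values: 6, 17 (2 points).
  x = 9: rhs = 11, matching y values: none (0 points).
  x = 10: rhs = 17, matching y values: none (0 points).
  x = 11: rhs = 14, matching y values: none (0 points).
  x = 12: rhs = 8, matching y values: 10, 13 (2 points).
  x = 13: rhs = 5, matching y values: none (0 points).
  x = 14: rhs = 11, matching y values: none (0 points).
  x = 15: rhs = 9, matching y values: 3, 20 (2 points).
  x = 16: rhs = 5, matching y values: none (0 points).
  x = 17: rhs = 5, matching y values: none (0 points).
  x = 18: rhs = 15, matching y values: none (0 points).
  x = 19: rhs = 18, matching y values: 8, 15 (2 points).
  x = 20: rhs = 20, matching y values: none (0 points).
  x = 21: rhs = 4, matching y values: 2, 21 (2 points).
  x = 22: rhs = 22, matching y values: none (0 points).
Total affine count: 17.
Full point count |E(F_23)| = 17 + 1 = 18.
Hasse bound: |18 − (23+1)| = |-6| = 6 ≤ 2√23 ≈ 9.5917 ✓.


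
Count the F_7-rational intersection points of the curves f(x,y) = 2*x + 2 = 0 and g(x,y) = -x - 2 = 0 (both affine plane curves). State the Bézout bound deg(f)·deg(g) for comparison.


Common zeros: ∅; count = 0; Bézout bound = 1.

deg(f) = 1, deg(g) = 1, so Bézout bound = 1.
Scan x ∈ F_7. For each x, list the y ∈ F_7 with f(x, y) ≡ 0 and those with g(x, y) ≡ 0 (mod 7); the common zeros in that column are the intersection.
  x = 0: f ≡ 0 at y ∈ ∅; g ≡ 0 at y ∈ ∅; common: ∅.
  x = 1: f ≡ 0 at y ∈ ∅; g ≡ 0 at y ∈ ∅; common: ∅.
  x = 2: f ≡ 0 at y ∈ ∅; g ≡ 0 at y ∈ ∅; common: ∅.
  x = 3: f ≡ 0 at y ∈ ∅; g ≡ 0 at y ∈ ∅; common: ∅.
  x = 4: f ≡ 0 at y ∈ ∅; g ≡ 0 at y ∈ ∅; common: ∅.
  x = 5: f ≡ 0 at y ∈ ∅; g ≡ 0 at y ∈ {0, 1, 2, 3, 4, 5, 6}; common: ∅.
  x = 6: f ≡ 0 at y ∈ {0, 1, 2, 3, 4, 5, 6}; g ≡ 0 at y ∈ ∅; common: ∅.
Collecting: common zeros = ∅, so the count is 0.
Comparison with the Bézout bound: 0 ≤ 1 = deg(f)·deg(g), as expected for curves with no common component (the affine F_7-count falls short of the bound because intersections may lie at infinity, over extension fields, or carry multiplicity).


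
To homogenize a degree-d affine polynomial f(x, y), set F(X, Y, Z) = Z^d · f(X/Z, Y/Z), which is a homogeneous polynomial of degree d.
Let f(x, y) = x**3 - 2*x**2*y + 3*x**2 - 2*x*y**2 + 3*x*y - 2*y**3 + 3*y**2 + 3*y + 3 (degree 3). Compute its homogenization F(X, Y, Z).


F(X, Y, Z) = X**3 - 2*X**2*Y + 3*X**2*Z - 2*X*Y**2 + 3*X*Y*Z - 2*Y**3 + 3*Y**2*Z + 3*Y*Z**2 + 3*Z**3

deg(f) = 3.
Substitute x = X/Z, y = Y/Z into f, then multiply by Z^3.
  monomial 1·x^3·y^0 ↦ 1·X^3·Y^0·Z^0.
  monomial -2·x^2·y^1 ↦ -2·X^2·Y^1·Z^0.
  monomial 3·x^2·y^0 ↦ 3·X^2·Y^0·Z^1.
  monomial -2·x^1·y^2 ↦ -2·X^1·Y^2·Z^0.
  monomial 3·x^1·y^1 ↦ 3·X^1·Y^1·Z^1.
  monomial -2·x^0·y^3 ↦ -2·X^0·Y^3·Z^0.
  monomial 3·x^0·y^2 ↦ 3·X^0·Y^2·Z^1.
  monomial 3·x^0·y^1 ↦ 3·X^0·Y^1·Z^2.
  monomial 3·x^0·y^0 ↦ 3·X^0·Y^0·Z^3.
Collecting: F(X, Y, Z) = X**3 - 2*X**2*Y + 3*X**2*Z - 2*X*Y**2 + 3*X*Y*Z - 2*Y**3 + 3*Y**2*Z + 3*Y*Z**2 + 3*Z**3.


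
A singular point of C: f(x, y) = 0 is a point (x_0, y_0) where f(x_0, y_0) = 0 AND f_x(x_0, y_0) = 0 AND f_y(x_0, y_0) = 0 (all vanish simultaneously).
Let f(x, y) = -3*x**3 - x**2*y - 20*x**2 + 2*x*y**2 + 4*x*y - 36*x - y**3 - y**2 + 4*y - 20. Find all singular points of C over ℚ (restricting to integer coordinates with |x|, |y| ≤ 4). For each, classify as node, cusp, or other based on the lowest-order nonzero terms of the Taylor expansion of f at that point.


Singular points: {(-2, -2)}; classification: cusp.

Compute partial derivatives:
  f_x = -9*x**2 - 2*x*y - 40*x + 2*y**2 + 4*y - 36.
  f_y = -x**2 + 4*x*y + 4*x - 3*y**2 - 2*y + 4.
Scan x_0 ∈ {−4, ..., 4}. For each x_0, f_y(x_0, y) is a polynomial in y; find its integer roots y ∈ {−4, ..., 4}, then test f_x and f at those candidates.
  x = -4: f_y(-4, y) = -3*y**2 - 18*y - 28; no integer root y with |y| ≤ 4.
  x = -3: f_y(-3, y) = -3*y**2 - 14*y - 17; no integer root y with |y| ≤ 4.
  x = -2: f_y(-2, y) = -3*y**2 - 10*y - 8; vanishes at y ∈ {-2}. (-2, -2): f_x = 0, f = 0 — SINGULAR.
  x = -1: f_y(-1, y) = -3*y**2 - 6*y - 1; no integer root y with |y| ≤ 4.
  x = 0: f_y(0, y) = -3*y**2 - 2*y + 4; no integer root y with |y| ≤ 4.
  x = 1: f_y(1, y) = -3*y**2 + 2*y + 7; no integer root y with |y| ≤ 4.
  x = 2: f_y(2, y) = -3*y**2 + 6*y + 8; no integer root y with |y| ≤ 4.
  x = 3: f_y(3, y) = -3*y**2 + 10*y + 7; no integer root y with |y| ≤ 4.
  x = 4: f_y(4, y) = -3*y**2 + 14*y + 4; no integer root y with |y| ≤ 4.
Only singular point on the grid: (-2, -2).
Classify: substitute x = -2 + u, y = -2 + v and expand: f = -3*u**3 - u**2*v + 2*u*v**2 - v**3 + v**2.
No constant or linear terms (consistent with a singular point). Quadratic part: v**2. Cubic part: -3*u**3 - u**2*v + 2*u*v**2 - v**3.
The quadratic part v**2 is a perfect square, so there is a single (double) tangent line v = 0, i.e. y = -2. Restricting the cubic part to that line (v = 0) leaves -3*u**3 ≠ 0, so f is not divisible by v and the branch is v² ≈ 3*u**3 to lowest order — this is a cusp.
Classification: cusp.


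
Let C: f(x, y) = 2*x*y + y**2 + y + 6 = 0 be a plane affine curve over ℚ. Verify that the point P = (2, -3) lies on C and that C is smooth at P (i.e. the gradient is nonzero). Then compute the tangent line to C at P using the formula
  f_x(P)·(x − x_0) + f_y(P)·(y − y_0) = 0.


Tangent line at P: -6*x - y + 9 = 0.

Step 1: f(2, -3) = 0, so P lies on C.
Step 2: partial derivatives
  f_x(x, y) = 2*y, f_y(x, y) = 2*x + 2*y + 1.
  f_x(P) = -6, f_y(P) = -1 (gradient nonzero, so P is smooth).
Step 3: tangent line at P: -6·(x − 2) + -1·(y − -3) = 0.
Expanding: -6*x - y + 9 = 0.


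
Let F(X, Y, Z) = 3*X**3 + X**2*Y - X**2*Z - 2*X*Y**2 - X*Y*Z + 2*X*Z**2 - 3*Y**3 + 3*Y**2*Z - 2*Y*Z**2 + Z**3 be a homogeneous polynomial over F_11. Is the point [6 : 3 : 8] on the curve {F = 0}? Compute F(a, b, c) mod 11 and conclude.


F(6,3,8) ≡ 4 (mod 11); P is NOT on the curve.

Evaluate F(6, 3, 8) term-by-term (mod 11).
  3*X**3 ↦ 3·216·1·1 = 648
  X**2*Y ↦ 1·36·3·1 = 108
  -X**2*Z ↦ -1·36·1·8 = -288
  -2*X*Y**2 ↦ -2·6·9·1 = -108
  -X*Y*Z ↦ -1·6·3·8 = -144
  2*X*Z**2 ↦ 2·6·1·64 = 768
  -3*Y**3 ↦ -3·1·27·1 = -81
  3*Y**2*Z ↦ 3·1·9·8 = 216
  -2*Y*Z**2 ↦ -2·1·3·64 = -384
  Z**3 ↦ 1·1·1·512 = 512
Sum: F(6, 3, 8) = (648) + (108) + (-288) + (-108) + (-144) + (768) + (-81) + (216) + (-384) + (512) = 1247.
Reducing mod 11: 1247 ≡ 4 (mod 11).
Since F(a, b, c) ≡ 4 ≠ 0 (mod 11), P does NOT lie on the curve.


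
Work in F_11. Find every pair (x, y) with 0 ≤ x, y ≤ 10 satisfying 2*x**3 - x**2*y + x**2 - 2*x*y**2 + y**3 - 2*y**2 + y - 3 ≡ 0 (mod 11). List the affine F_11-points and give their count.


Affine F_11-points: {(0, 4), (0, 5), (1, 0), (1, 4), (2, 8), (3, 5), (4, 3), (5, 6), (5, 8), (5, 9), (6, 4), (6, 6), (8, 6), (9, 10), (10, 5)}; count = 15.

For each of the 121 pairs (x, y) ∈ F_11², evaluate f(x, y) mod 11. Record the zeros.
  x = 0: [0↦8, 1↦8, 2↦10, 3↦9, 4↦0, 5↦0, 6↦4, 7↦7, 8↦4, 9↦1, 10↦4]  zeros at y ∈ {4, 5}
  x = 1: [0↦0, 1↦8, 2↦3, 3↦2, 4↦0, 5↦3, 6↦6, 7↦4, 8↦3, 9↦9, 10↦6]  zeros at y ∈ {0, 4}
  x = 2: [0↦6, 1↦9, 2↦6, 3↦3, 4↦6, 5↦10, 6↦10, 7↦1, 8↦0, 9↦2, 10↦2]  zeros at y ∈ {8}
  x = 3: [0↦5, 1↦1, 2↦9, 3↦2, 4↦8, 5↦0, 6↦6, 7↦10, 8↦7, 9↦3, 10↦4]  zeros at y ∈ {5}
  x = 4: [0↦9, 1↦7, 2↦2, 3↦0, 4↦7, 5↦7, 6↦6, 7↦10, 8↦3, 9↦2, 10↦2]  zeros at y ∈ {3}
  x = 5: [0↦8, 1↦6, 2↦8, 3↦9, 4↦4, 5↦10, 6↦0, 7↦2, 8↦0, 9↦0, 10↦8]  zeros at y ∈ {6, 8, 9}
  x = 6: [0↦3, 1↦10, 2↦6, 3↦8, 4↦0, 5↦10, 6↦0, 7↦9, 8↦10, 9↦9, 10↦1]  zeros at y ∈ {4, 6}
  x = 7: [0↦6, 1↦9, 2↦8, 3↦9, 4↦7, 5↦8, 6↦7, 7↦10, 8↦1, 9↦8, 10↦4]  zeros at y ∈ ∅
  x = 8: [0↦7, 1↦4, 2↦4, 3↦2, 4↦4, 5↦5, 6↦0, 7↦6, 8↦7, 9↦9, 10↦7]  zeros at y ∈ {6}
  x = 9: [0↦7, 1↦7, 2↦6, 3↦10, 4↦3, 5↦2, 6↦2, 7↦9, 8↦7, 9↦2, 10↦0]  zeros at y ∈ {10}
  x = 10: [0↦7, 1↦8, 2↦4, 3↦1, 4↦5, 5↦0, 6↦3, 7↦9, 8↦2, 9↦10, 10↦6]  zeros at y ∈ {5}
Collecting zeros: affine points = {(0, 4), (0, 5), (1, 0), (1, 4), (2, 8), (3, 5), (4, 3), (5, 6), (5, 8), (5, 9), (6, 4), (6, 6), (8, 6), (9, 10), (10, 5)}.
Total count |C(F_11)_aff| = 15.


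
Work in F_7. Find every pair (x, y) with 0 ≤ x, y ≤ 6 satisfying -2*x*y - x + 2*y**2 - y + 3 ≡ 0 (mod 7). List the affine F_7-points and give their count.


Affine F_7-points: {(1, 6), (3, 0), (5, 4), (5, 5), (6, 1), (6, 2)}; count = 6.

For each of the 49 pairs (x, y) ∈ F_7², evaluate f(x, y) mod 7. Record the zeros.
  x = 0: [0↦3, 1↦4, 2↦2, 3↦4, 4↦3, 5↦6, 6↦6]  zeros at y ∈ ∅
  x = 1: [0↦2, 1↦1, 2↦4, 3↦4, 4↦1, 5↦2, 6↦0]  zeros at y ∈ {6}
  x = 2: [0↦1, 1↦5, 2↦6, 3↦4, 4↦6, 5↦5, 6↦1]  zeros at y ∈ ∅
  x = 3: [0↦0, 1↦2, 2↦1, 3↦4, 4↦4, 5↦1, 6↦2]  zeros at y ∈ {0}
  x = 4: [0↦6, 1↦6, 2↦3, 3↦4, 4↦2, 5↦4, 6↦3]  zeros at y ∈ ∅
  x = 5: [0↦5, 1↦3, 2↦5, 3↦4, 4↦0, 5↦0, 6↦4]  zeros at y ∈ {4, 5}
  x = 6: [0↦4, 1↦0, 2↦0, 3↦4, 4↦5, 5↦3, 6↦5]  zeros at y ∈ {1, 2}
Collecting zeros: affine points = {(1, 6), (3, 0), (5, 4), (5, 5), (6, 1), (6, 2)}.
Total count |C(F_7)_aff| = 6.


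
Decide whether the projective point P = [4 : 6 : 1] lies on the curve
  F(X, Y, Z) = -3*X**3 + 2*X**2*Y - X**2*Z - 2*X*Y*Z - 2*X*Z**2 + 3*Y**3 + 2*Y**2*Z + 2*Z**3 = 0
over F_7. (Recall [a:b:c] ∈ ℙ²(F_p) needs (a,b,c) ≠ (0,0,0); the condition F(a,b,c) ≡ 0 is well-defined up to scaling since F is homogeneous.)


F(4,6,1) ≡ 6 (mod 7); P is NOT on the curve.

Evaluate F(4, 6, 1) term-by-term (mod 7).
  -3*X**3 ↦ -3·64·1·1 = -192
  2*X**2*Y ↦ 2·16·6·1 = 192
  -X**2*Z ↦ -1·16·1·1 = -16
  -2*X*Y*Z ↦ -2·4·6·1 = -48
  -2*X*Z**2 ↦ -2·4·1·1 = -8
  3*Y**3 ↦ 3·1·216·1 = 648
  2*Y**2*Z ↦ 2·1·36·1 = 72
  2*Z**3 ↦ 2·1·1·1 = 2
Sum: F(4, 6, 1) = (-192) + (192) + (-16) + (-48) + (-8) + (648) + (72) + (2) = 650.
Reducing mod 7: 650 ≡ 6 (mod 7).
Since F(a, b, c) ≡ 6 ≠ 0 (mod 7), P does NOT lie on the curve.


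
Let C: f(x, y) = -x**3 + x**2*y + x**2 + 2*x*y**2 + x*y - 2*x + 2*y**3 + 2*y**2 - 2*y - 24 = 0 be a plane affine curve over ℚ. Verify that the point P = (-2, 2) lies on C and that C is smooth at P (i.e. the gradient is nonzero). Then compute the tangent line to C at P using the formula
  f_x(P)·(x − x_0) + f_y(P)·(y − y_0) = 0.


Tangent line at P: -16*x + 16*y - 64 = 0.

Step 1: f(-2, 2) = 0, so P lies on C.
Step 2: partial derivatives
  f_x(x, y) = -3*x**2 + 2*x*y + 2*x + 2*y**2 + y - 2, f_y(x, y) = x**2 + 4*x*y + x + 6*y**2 + 4*y - 2.
  f_x(P) = -16, f_y(P) = 16 (gradient nonzero, so P is smooth).
Step 3: tangent line at P: -16·(x − -2) + 16·(y − 2) = 0.
Expanding: -16*x + 16*y - 64 = 0.


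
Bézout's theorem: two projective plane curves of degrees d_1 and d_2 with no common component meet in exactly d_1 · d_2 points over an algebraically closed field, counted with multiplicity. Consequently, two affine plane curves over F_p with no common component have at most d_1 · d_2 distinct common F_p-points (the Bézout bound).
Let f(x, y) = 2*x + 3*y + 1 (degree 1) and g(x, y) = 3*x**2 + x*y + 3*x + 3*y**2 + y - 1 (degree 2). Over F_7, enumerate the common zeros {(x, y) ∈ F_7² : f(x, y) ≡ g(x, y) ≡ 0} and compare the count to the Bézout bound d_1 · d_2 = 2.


Common zeros: {(3, 0), (5, 1)}; count = 2; Bézout bound = 2.

deg(f) = 1, deg(g) = 2, so Bézout bound = 2.
Scan x ∈ F_7. For each x, list the y ∈ F_7 with f(x, y) ≡ 0 and those with g(x, y) ≡ 0 (mod 7); the common zeros in that column are the intersection.
  x = 0: f ≡ 0 at y ∈ {2}; g ≡ 0 at y ∈ ∅; common: ∅.
  x = 1: f ≡ 0 at y ∈ {6}; g ≡ 0 at y ∈ {2}; common: ∅.
  x = 2: f ≡ 0 at y ∈ {3}; g ≡ 0 at y ∈ {2, 4}; common: ∅.
  x = 3: f ≡ 0 at y ∈ {0}; g ≡ 0 at y ∈ {0, 1}; common: {0}.
  x = 4: f ≡ 0 at y ∈ {4}; g ≡ 0 at y ∈ ∅; common: ∅.
  x = 5: f ≡ 0 at y ∈ {1}; g ≡ 0 at y ∈ {1, 4}; common: {1}.
  x = 6: f ≡ 0 at y ∈ {5}; g ≡ 0 at y ∈ ∅; common: ∅.
Collecting: common zeros = {(3, 0), (5, 1)}, so the count is 2.
Comparison with the Bézout bound: 2 ≤ 2 = deg(f)·deg(g), as expected for curves with no common component (the bound is attained).


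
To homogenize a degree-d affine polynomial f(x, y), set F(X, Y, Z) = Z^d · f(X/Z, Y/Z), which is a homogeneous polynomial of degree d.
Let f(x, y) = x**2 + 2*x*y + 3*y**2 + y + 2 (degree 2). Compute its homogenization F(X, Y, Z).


F(X, Y, Z) = X**2 + 2*X*Y + 3*Y**2 + Y*Z + 2*Z**2

deg(f) = 2.
Substitute x = X/Z, y = Y/Z into f, then multiply by Z^2.
  monomial 1·x^2·y^0 ↦ 1·X^2·Y^0·Z^0.
  monomial 2·x^1·y^1 ↦ 2·X^1·Y^1·Z^0.
  monomial 3·x^0·y^2 ↦ 3·X^0·Y^2·Z^0.
  monomial 1·x^0·y^1 ↦ 1·X^0·Y^1·Z^1.
  monomial 2·x^0·y^0 ↦ 2·X^0·Y^0·Z^2.
Collecting: F(X, Y, Z) = X**2 + 2*X*Y + 3*Y**2 + Y*Z + 2*Z**2.


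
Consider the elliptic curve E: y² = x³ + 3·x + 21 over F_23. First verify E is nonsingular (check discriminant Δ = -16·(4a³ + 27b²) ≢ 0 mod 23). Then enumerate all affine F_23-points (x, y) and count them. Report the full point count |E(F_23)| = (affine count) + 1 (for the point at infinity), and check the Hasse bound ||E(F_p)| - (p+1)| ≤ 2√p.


Affine points = {(1, 5), (1, 18), (2, 9), (2, 14), (5, 0), (6, 5), (6, 18), (9, 8), (9, 15), (10, 4), (10, 19), (13, 7), (13, 16), (14, 1), (14, 22), (16, 5), (16, 18), (20, 10), (20, 13)}; affine count = 19; |E(F_23)| = 20.

Discriminant check: Δ ∝ 4a³ + 27b² = 4·3³ + 27·21² = 4·27 + 27·441 ≡ 9 (mod 23). Nonzero ⇒ E is nonsingular.
For each x ∈ F_23, compute rhs = x³ + 3·x + 21 mod 23, then count y ∈ F_23 with y² ≡ rhs.
  x = 0: rhs = 21, matching y values: none (0 points).
  x = 1: rhs = 2, matching y values: 5, 18 (2 points).
  x = 2: rhs = 12, matching y values: 9, 14 (2 points).
  x = 3: rhs = 11, matching y values: none (0 points).
  x = 4: rhs = 5, matching y values: none (0 points).
  x = 5: rhs = 0, matching y values: 0 (1 points).
  x = 6: rhs = 2, matching y values: 5, 18 (2 points).
  x = 7: rhs = 17, matching y values: none (0 points).
  x = 8: rhs = 5, matching y values: none (0 points).
  x = 9: rhs = 18, matching y values: 8, 15 (2 points).
  x = 10: rhs = 16, matching y values: 4, 19 (2 points).
  x = 11: rhs = 5, matching y values: none (0 points).
  x = 12: rhs = 14, matching y values: none (0 points).
  x = 13: rhs = 3, matching y values: 7, 16 (2 points).
  x = 14: rhs = 1, matching y values: 1, 22 (2 points).
  x = 15: rhs = 14, matching y values: none (0 points).
  x = 16: rhs = 2, matching y values: 5, 18 (2 points).
  x = 17: rhs = 17, matching y values: none (0 points).
  x = 18: rhs = 19, matching y values: none (0 points).
  x = 19: rhs = 14, matching y values: none (0 points).
  x = 20: rhs = 8, matching y values: 10, 13 (2 points).
  x = 21: rhs = 7, matching y values: none (0 points).
  x = 22: rhs = 17, matching y values: none (0 points).
Total affine count: 19.
Full point count |E(F_23)| = 19 + 1 = 20.
Hasse bound: |20 − (23+1)| = |-4| = 4 ≤ 2√23 ≈ 9.5917 ✓.


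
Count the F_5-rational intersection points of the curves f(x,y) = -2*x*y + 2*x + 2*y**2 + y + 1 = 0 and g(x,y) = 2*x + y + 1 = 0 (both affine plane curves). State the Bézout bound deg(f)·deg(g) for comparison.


Common zeros: {(2, 0), (3, 3)}; count = 2; Bézout bound = 2.

deg(f) = 2, deg(g) = 1, so Bézout bound = 2.
Scan x ∈ F_5. For each x, list the y ∈ F_5 with f(x, y) ≡ 0 and those with g(x, y) ≡ 0 (mod 5); the common zeros in that column are the intersection.
  x = 0: f ≡ 0 at y ∈ ∅; g ≡ 0 at y ∈ {4}; common: ∅.
  x = 1: f ≡ 0 at y ∈ ∅; g ≡ 0 at y ∈ {2}; common: ∅.
  x = 2: f ≡ 0 at y ∈ {0, 4}; g ≡ 0 at y ∈ {0}; common: {0}.
  x = 3: f ≡ 0 at y ∈ {2, 3}; g ≡ 0 at y ∈ {3}; common: {3}.
  x = 4: f ≡ 0 at y ∈ ∅; g ≡ 0 at y ∈ {1}; common: ∅.
Collecting: common zeros = {(2, 0), (3, 3)}, so the count is 2.
Comparison with the Bézout bound: 2 ≤ 2 = deg(f)·deg(g), as expected for curves with no common component (the bound is attained).


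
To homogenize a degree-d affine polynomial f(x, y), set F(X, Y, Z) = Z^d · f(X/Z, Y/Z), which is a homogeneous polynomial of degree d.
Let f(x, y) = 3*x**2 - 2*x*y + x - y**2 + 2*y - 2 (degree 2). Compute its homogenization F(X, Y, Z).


F(X, Y, Z) = 3*X**2 - 2*X*Y + X*Z - Y**2 + 2*Y*Z - 2*Z**2

deg(f) = 2.
Substitute x = X/Z, y = Y/Z into f, then multiply by Z^2.
  monomial 3·x^2·y^0 ↦ 3·X^2·Y^0·Z^0.
  monomial -2·x^1·y^1 ↦ -2·X^1·Y^1·Z^0.
  monomial 1·x^1·y^0 ↦ 1·X^1·Y^0·Z^1.
  monomial -1·x^0·y^2 ↦ -1·X^0·Y^2·Z^0.
  monomial 2·x^0·y^1 ↦ 2·X^0·Y^1·Z^1.
  monomial -2·x^0·y^0 ↦ -2·X^0·Y^0·Z^2.
Collecting: F(X, Y, Z) = 3*X**2 - 2*X*Y + X*Z - Y**2 + 2*Y*Z - 2*Z**2.


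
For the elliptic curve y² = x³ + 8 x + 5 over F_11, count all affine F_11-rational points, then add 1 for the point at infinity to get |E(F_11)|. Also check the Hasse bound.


Affine points = {(0, 4), (0, 7), (1, 5), (1, 6), (3, 1), (3, 10), (5, 4), (5, 7), (6, 4), (6, 7), (8, 3), (8, 8), (9, 5), (9, 6)}; affine count = 14; |E(F_11)| = 15.

Discriminant check: Δ ∝ 4a³ + 27b² = 4·8³ + 27·5² = 4·512 + 27·25 ≡ 6 (mod 11). Nonzero ⇒ E is nonsingular.
For each x ∈ F_11, compute rhs = x³ + 8·x + 5 mod 11, then count y ∈ F_11 with y² ≡ rhs.
  x = 0: rhs = 5, matching y values: 4, 7 (2 points).
  x = 1: rhs = 3, matching y values: 5, 6 (2 points).
  x = 2: rhs = 7, matching y values: none (0 points).
  x = 3: rhs = 1, matching y values: 1, 10 (2 points).
  x = 4: rhs = 2, matching y values: none (0 points).
  x = 5: rhs = 5, matching y values: 4, 7 (2 points).
  x = 6: rhs = 5, matching y values: 4, 7 (2 points).
  x = 7: rhs = 8, matching y values: none (0 points).
  x = 8: rhs = 9, matching y values: 3, 8 (2 points).
  x = 9: rhs = 3, matching y values: 5, 6 (2 points).
  x = 10: rhs = 7, matching y values: none (0 points).
Total affine count: 14.
Full point count |E(F_11)| = 14 + 1 = 15.
Hasse bound: |15 − (11+1)| = |3| = 3 ≤ 2√11 ≈ 6.6332 ✓.


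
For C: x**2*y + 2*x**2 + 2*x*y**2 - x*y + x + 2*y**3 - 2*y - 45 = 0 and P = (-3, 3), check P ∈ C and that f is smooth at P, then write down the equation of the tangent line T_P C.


Tangent line at P: -14*x + 28*y - 126 = 0.

Step 1: f(-3, 3) = 0, so P lies on C.
Step 2: partial derivatives
  f_x(x, y) = 2*x*y + 4*x + 2*y**2 - y + 1, f_y(x, y) = x**2 + 4*x*y - x + 6*y**2 - 2.
  f_x(P) = -14, f_y(P) = 28 (gradient nonzero, so P is smooth).
Step 3: tangent line at P: -14·(x − -3) + 28·(y − 3) = 0.
Expanding: -14*x + 28*y - 126 = 0.


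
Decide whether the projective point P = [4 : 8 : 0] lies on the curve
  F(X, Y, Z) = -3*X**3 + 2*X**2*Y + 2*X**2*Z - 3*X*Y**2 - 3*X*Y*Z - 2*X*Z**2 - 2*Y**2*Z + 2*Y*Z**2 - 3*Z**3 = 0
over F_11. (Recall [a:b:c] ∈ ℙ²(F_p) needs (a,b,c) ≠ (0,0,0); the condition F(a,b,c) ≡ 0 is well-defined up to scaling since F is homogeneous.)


F(4,8,0) ≡ 0 (mod 11); P is on the curve.

Evaluate F(4, 8, 0) term-by-term (mod 11).
  -3*X**3 ↦ -3·64·1·1 = -192
  2*X**2*Y ↦ 2·16·8·1 = 256
  2*X**2*Z ↦ 2·16·1·0 = 0
  -3*X*Y**2 ↦ -3·4·64·1 = -768
  -3*X*Y*Z ↦ -3·4·8·0 = 0
  -2*X*Z**2 ↦ -2·4·1·0 = 0
  -2*Y**2*Z ↦ -2·1·64·0 = 0
  2*Y*Z**2 ↦ 2·1·8·0 = 0
  -3*Z**3 ↦ -3·1·1·0 = 0
Sum: F(4, 8, 0) = (-192) + (256) + (0) + (-768) + (0) + (0) + (0) + (0) + (0) = -704.
Reducing mod 11: -704 ≡ 0 (mod 11).
Since F(a, b, c) ≡ 0 (mod 11), P lies on the curve.


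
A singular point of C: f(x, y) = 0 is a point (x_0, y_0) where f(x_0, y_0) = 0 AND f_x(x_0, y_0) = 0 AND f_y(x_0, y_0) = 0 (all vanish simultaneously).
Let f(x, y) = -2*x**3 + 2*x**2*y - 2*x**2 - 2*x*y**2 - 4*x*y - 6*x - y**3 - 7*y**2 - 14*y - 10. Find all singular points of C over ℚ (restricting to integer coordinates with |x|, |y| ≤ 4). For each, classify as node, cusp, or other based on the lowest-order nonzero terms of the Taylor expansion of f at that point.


Singular points: {(-1, -2)}; classification: cusp.

Compute partial derivatives:
  f_x = -6*x**2 + 4*x*y - 4*x - 2*y**2 - 4*y - 6.
  f_y = 2*x**2 - 4*x*y - 4*x - 3*y**2 - 14*y - 14.
Scan x_0 ∈ {−4, ..., 4}. For each x_0, f_y(x_0, y) is a polynomial in y; find its integer roots y ∈ {−4, ..., 4}, then test f_x and f at those candidates.
  x = -4: f_y(-4, y) = -3*y**2 + 2*y + 34; no integer root y with |y| ≤ 4.
  x = -3: f_y(-3, y) = -3*y**2 - 2*y + 16; vanishes at y ∈ {2}. (-3, 2): f_x = -88 ≠ 0.
  x = -2: f_y(-2, y) = -3*y**2 - 6*y + 2; no integer root y with |y| ≤ 4.
  x = -1: f_y(-1, y) = -3*y**2 - 10*y - 8; vanishes at y ∈ {-2}. (-1, -2): f_x = 0, f = 0 — SINGULAR.
  x = 0: f_y(0, y) = -3*y**2 - 14*y - 14; no integer root y with |y| ≤ 4.
  x = 1: f_y(1, y) = -3*y**2 - 18*y - 16; no integer root y with |y| ≤ 4.
  x = 2: f_y(2, y) = -3*y**2 - 22*y - 14; no integer root y with |y| ≤ 4.
  x = 3: f_y(3, y) = -3*y**2 - 26*y - 8; no integer root y with |y| ≤ 4.
  x = 4: f_y(4, y) = -3*y**2 - 30*y + 2; no integer root y with |y| ≤ 4.
Only singular point on the grid: (-1, -2).
Classify: substitute x = -1 + u, y = -2 + v and expand: f = -2*u**3 + 2*u**2*v - 2*u*v**2 - v**3 + v**2.
No constant or linear terms (consistent with a singular point). Quadratic part: v**2. Cubic part: -2*u**3 + 2*u**2*v - 2*u*v**2 - v**3.
The quadratic part v**2 is a perfect square, so there is a single (double) tangent line v = 0, i.e. y = -2. Restricting the cubic part to that line (v = 0) leaves -2*u**3 ≠ 0, so f is not divisible by v and the branch is v² ≈ 2*u**3 to lowest order — this is a cusp.
Classification: cusp.


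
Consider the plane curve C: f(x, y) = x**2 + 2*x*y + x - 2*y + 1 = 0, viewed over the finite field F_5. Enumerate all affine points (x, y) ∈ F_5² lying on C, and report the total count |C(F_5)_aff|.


Affine F_5-points: {(0, 3), (2, 4), (3, 3), (4, 4)}; count = 4.

For each of the 25 pairs (x, y) ∈ F_5², evaluate f(x, y) mod 5. Record the zeros.
  x = 0: [0↦1, 1↦4, 2↦2, 3↦0, 4↦3]  zeros at y ∈ {3}
  x = 1: [0↦3, 1↦3, 2↦3, 3↦3, 4↦3]  zeros at y ∈ ∅
  x = 2: [0↦2, 1↦4, 2↦1, 3↦3, 4↦0]  zeros at y ∈ {4}
  x = 3: [0↦3, 1↦2, 2↦1, 3↦0, 4↦4]  zeros at y ∈ {3}
  x = 4: [0↦1, 1↦2, 2↦3, 3↦4, 4↦0]  zeros at y ∈ {4}
Collecting zeros: affine points = {(0, 3), (2, 4), (3, 3), (4, 4)}.
Total count |C(F_5)_aff| = 4.


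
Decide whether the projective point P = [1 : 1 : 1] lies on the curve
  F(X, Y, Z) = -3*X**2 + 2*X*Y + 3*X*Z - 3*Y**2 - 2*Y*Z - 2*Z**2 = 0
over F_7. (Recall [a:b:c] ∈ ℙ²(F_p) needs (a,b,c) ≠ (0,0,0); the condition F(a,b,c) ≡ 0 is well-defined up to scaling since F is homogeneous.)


F(1,1,1) ≡ 2 (mod 7); P is NOT on the curve.

Evaluate F(1, 1, 1) term-by-term (mod 7).
  -3*X**2 ↦ -3·1·1·1 = -3
  2*X*Y ↦ 2·1·1·1 = 2
  3*X*Z ↦ 3·1·1·1 = 3
  -3*Y**2 ↦ -3·1·1·1 = -3
  -2*Y*Z ↦ -2·1·1·1 = -2
  -2*Z**2 ↦ -2·1·1·1 = -2
Sum: F(1, 1, 1) = (-3) + (2) + (3) + (-3) + (-2) + (-2) = -5.
Reducing mod 7: -5 ≡ 2 (mod 7).
Since F(a, b, c) ≡ 2 ≠ 0 (mod 7), P does NOT lie on the curve.


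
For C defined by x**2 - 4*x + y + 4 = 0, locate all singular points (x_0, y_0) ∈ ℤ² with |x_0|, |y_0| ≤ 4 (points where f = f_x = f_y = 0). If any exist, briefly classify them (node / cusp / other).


No singular points in the scanned grid; C is smooth there.

Compute partial derivatives:
  f_x = 2*x - 4.
  f_y = 1.
f_y = 1 is a nonzero constant, so f_y never vanishes: no point (x, y) can satisfy f = f_x = f_y = 0. In particular no (x, y) ∈ {−4, ..., 4}² is singular; the curve is smooth.


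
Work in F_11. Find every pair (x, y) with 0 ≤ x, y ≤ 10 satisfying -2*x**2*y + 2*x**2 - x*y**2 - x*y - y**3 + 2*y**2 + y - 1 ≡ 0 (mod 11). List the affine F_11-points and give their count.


Affine F_11-points: {(1, 4), (2, 9), (3, 4), (4, 2), (4, 5), (6, 1), (6, 5), (10, 8)}; count = 8.

For each of the 121 pairs (x, y) ∈ F_11², evaluate f(x, y) mod 11. Record the zeros.
  x = 0: [0↦10, 1↦1, 2↦1, 3↦4, 4↦4, 5↦6, 6↦4, 7↦3, 8↦8, 9↦2, 10↦1]  zeros at y ∈ ∅
  x = 1: [0↦1, 1↦10, 2↦4, 3↦10, 4↦0, 5↦1, 6↦7, 7↦1, 8↦10, 9↦6, 10↦5]  zeros at y ∈ {4}
  x = 2: [0↦7, 1↦8, 2↦3, 3↦8, 4↦6, 5↦2, 6↦1, 7↦8, 8↦6, 9↦0, 10↦6]  zeros at y ∈ {9}
  x = 3: [0↦6, 1↦6, 2↦9, 3↦9, 4↦0, 5↦9, 6↦8, 7↦2, 8↦7, 9↦6, 10↦4]  zeros at y ∈ {4}
  x = 4: [0↦9, 1↦4, 2↦0, 3↦2, 4↦4, 5↦0, 6↦6, 7↦5, 8↦2, 9↦2, 10↦10]  zeros at y ∈ {2, 5}
  x = 5: [0↦5, 1↦2, 2↦9, 3↦9, 4↦7, 5↦8, 6↦6, 7↦6, 8↦2, 9↦10, 10↦2]  zeros at y ∈ ∅
  x = 6: [0↦5, 1↦0, 2↦3, 3↦8, 4↦9, 5↦0, 6↦8, 7↦5, 8↦7, 9↦8, 10↦2]  zeros at y ∈ {1, 5}
  x = 7: [0↦9, 1↦9, 2↦4, 3↦10, 4↦10, 5↦9, 6↦1, 7↦2, 8↦6, 9↦7, 10↦10]  zeros at y ∈ ∅
  x = 8: [0↦6, 1↦7, 2↦1, 3↦4, 4↦10, 5↦2, 6↦7, 7↦8, 8↦10, 9↦7, 10↦4]  zeros at y ∈ ∅
  x = 9: [0↦7, 1↦5, 2↦5, 3↦1, 4↦9, 5↦1, 6↦4, 7↦1, 8↦8, 9↦8, 10↦6]  zeros at y ∈ ∅
  x = 10: [0↦1, 1↦3, 2↦5, 3↦1, 4↦7, 5↦6, 6↦3, 7↦3, 8↦0, 9↦10, 10↦5]  zeros at y ∈ {8}
Collecting zeros: affine points = {(1, 4), (2, 9), (3, 4), (4, 2), (4, 5), (6, 1), (6, 5), (10, 8)}.
Total count |C(F_11)_aff| = 8.


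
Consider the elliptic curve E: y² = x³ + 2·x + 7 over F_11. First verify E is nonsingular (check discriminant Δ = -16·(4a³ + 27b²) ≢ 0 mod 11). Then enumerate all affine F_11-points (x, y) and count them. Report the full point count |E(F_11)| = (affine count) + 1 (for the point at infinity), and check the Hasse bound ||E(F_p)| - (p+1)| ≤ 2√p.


Affine points = {(6, 2), (6, 9), (7, 1), (7, 10), (10, 2), (10, 9)}; affine count = 6; |E(F_11)| = 7.

Discriminant check: Δ ∝ 4a³ + 27b² = 4·2³ + 27·7² = 4·8 + 27·49 ≡ 2 (mod 11). Nonzero ⇒ E is nonsingular.
For each x ∈ F_11, compute rhs = x³ + 2·x + 7 mod 11, then count y ∈ F_11 with y² ≡ rhs.
  x = 0: rhs = 7, matching y values: none (0 points).
  x = 1: rhs = 10, matching y values: none (0 points).
  x = 2: rhs = 8, matching y values: none (0 points).
  x = 3: rhs = 7, matching y values: none (0 points).
  x = 4: rhs = 2, matching y values: none (0 points).
  x = 5: rhs = 10, matching y values: none (0 points).
  x = 6: rhs = 4, matching y values: 2, 9 (2 points).
  x = 7: rhs = 1, matching y values: 1, 10 (2 points).
  x = 8: rhs = 7, matching y values: none (0 points).
  x = 9: rhs = 6, matching y values: none (0 points).
  x = 10: rhs = 4, matching y values: 2, 9 (2 points).
Total affine count: 6.
Full point count |E(F_11)| = 6 + 1 = 7.
Hasse bound: |7 − (11+1)| = |-5| = 5 ≤ 2√11 ≈ 6.6332 ✓.


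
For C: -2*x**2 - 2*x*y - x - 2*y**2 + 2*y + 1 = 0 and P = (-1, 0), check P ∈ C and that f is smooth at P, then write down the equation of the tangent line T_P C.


Tangent line at P: 3*x + 4*y + 3 = 0.

Step 1: f(-1, 0) = 0, so P lies on C.
Step 2: partial derivatives
  f_x(x, y) = -4*x - 2*y - 1, f_y(x, y) = -2*x - 4*y + 2.
  f_x(P) = 3, f_y(P) = 4 (gradient nonzero, so P is smooth).
Step 3: tangent line at P: 3·(x − -1) + 4·(y − 0) = 0.
Expanding: 3*x + 4*y + 3 = 0.


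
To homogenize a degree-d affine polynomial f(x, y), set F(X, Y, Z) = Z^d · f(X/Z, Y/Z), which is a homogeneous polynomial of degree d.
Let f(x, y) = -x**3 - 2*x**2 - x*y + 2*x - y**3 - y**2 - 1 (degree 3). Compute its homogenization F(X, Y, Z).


F(X, Y, Z) = -X**3 - 2*X**2*Z - X*Y*Z + 2*X*Z**2 - Y**3 - Y**2*Z - Z**3

deg(f) = 3.
Substitute x = X/Z, y = Y/Z into f, then multiply by Z^3.
  monomial -1·x^3·y^0 ↦ -1·X^3·Y^0·Z^0.
  monomial -2·x^2·y^0 ↦ -2·X^2·Y^0·Z^1.
  monomial -1·x^1·y^1 ↦ -1·X^1·Y^1·Z^1.
  monomial 2·x^1·y^0 ↦ 2·X^1·Y^0·Z^2.
  monomial -1·x^0·y^3 ↦ -1·X^0·Y^3·Z^0.
  monomial -1·x^0·y^2 ↦ -1·X^0·Y^2·Z^1.
  monomial -1·x^0·y^0 ↦ -1·X^0·Y^0·Z^3.
Collecting: F(X, Y, Z) = -X**3 - 2*X**2*Z - X*Y*Z + 2*X*Z**2 - Y**3 - Y**2*Z - Z**3.


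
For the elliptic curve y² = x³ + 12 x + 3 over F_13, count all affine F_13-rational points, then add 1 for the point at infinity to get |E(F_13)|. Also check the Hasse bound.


Affine points = {(0, 4), (0, 9), (1, 4), (1, 9), (2, 3), (2, 10), (3, 1), (3, 12), (7, 1), (7, 12), (8, 0), (11, 6), (11, 7), (12, 4), (12, 9)}; affine count = 15; |E(F_13)| = 16.

Discriminant check: Δ ∝ 4a³ + 27b² = 4·12³ + 27·3² = 4·1728 + 27·9 ≡ 5 (mod 13). Nonzero ⇒ E is nonsingular.
For each x ∈ F_13, compute rhs = x³ + 12·x + 3 mod 13, then count y ∈ F_13 with y² ≡ rhs.
  x = 0: rhs = 3, matching y values: 4, 9 (2 points).
  x = 1: rhs = 3, matching y values: 4, 9 (2 points).
  x = 2: rhs = 9, matching y values: 3, 10 (2 points).
  x = 3: rhs = 1, matching y values: 1, 12 (2 points).
  x = 4: rhs = 11, matching y values: none (0 points).
  x = 5: rhs = 6, matching y values: none (0 points).
  x = 6: rhs = 5, matching y values: none (0 points).
  x = 7: rhs = 1, matching y values: 1, 12 (2 points).
  x = 8: rhs = 0, matching y values: 0 (1 points).
  x = 9: rhs = 8, matching y values: none (0 points).
  x = 10: rhs = 5, matching y values: none (0 points).
  x = 11: rhs = 10, matching y values: 6, 7 (2 points).
  x = 12: rhs = 3, matching y values: 4, 9 (2 points).
Total affine count: 15.
Full point count |E(F_13)| = 15 + 1 = 16.
Hasse bound: |16 − (13+1)| = |2| = 2 ≤ 2√13 ≈ 7.2111 ✓.


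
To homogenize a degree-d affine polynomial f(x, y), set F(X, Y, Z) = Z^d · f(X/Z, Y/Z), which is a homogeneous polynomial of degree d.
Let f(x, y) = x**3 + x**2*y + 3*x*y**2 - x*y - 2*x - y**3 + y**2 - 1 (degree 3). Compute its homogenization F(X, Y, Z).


F(X, Y, Z) = X**3 + X**2*Y + 3*X*Y**2 - X*Y*Z - 2*X*Z**2 - Y**3 + Y**2*Z - Z**3

deg(f) = 3.
Substitute x = X/Z, y = Y/Z into f, then multiply by Z^3.
  monomial 1·x^3·y^0 ↦ 1·X^3·Y^0·Z^0.
  monomial 1·x^2·y^1 ↦ 1·X^2·Y^1·Z^0.
  monomial 3·x^1·y^2 ↦ 3·X^1·Y^2·Z^0.
  monomial -1·x^1·y^1 ↦ -1·X^1·Y^1·Z^1.
  monomial -2·x^1·y^0 ↦ -2·X^1·Y^0·Z^2.
  monomial -1·x^0·y^3 ↦ -1·X^0·Y^3·Z^0.
  monomial 1·x^0·y^2 ↦ 1·X^0·Y^2·Z^1.
  monomial -1·x^0·y^0 ↦ -1·X^0·Y^0·Z^3.
Collecting: F(X, Y, Z) = X**3 + X**2*Y + 3*X*Y**2 - X*Y*Z - 2*X*Z**2 - Y**3 + Y**2*Z - Z**3.


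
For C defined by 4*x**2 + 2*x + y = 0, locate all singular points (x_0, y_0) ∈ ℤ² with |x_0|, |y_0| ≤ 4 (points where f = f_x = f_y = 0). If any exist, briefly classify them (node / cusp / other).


No singular points in the scanned grid; C is smooth there.

Compute partial derivatives:
  f_x = 8*x + 2.
  f_y = 1.
f_y = 1 is a nonzero constant, so f_y never vanishes: no point (x, y) can satisfy f = f_x = f_y = 0. In particular no (x, y) ∈ {−4, ..., 4}² is singular; the curve is smooth.


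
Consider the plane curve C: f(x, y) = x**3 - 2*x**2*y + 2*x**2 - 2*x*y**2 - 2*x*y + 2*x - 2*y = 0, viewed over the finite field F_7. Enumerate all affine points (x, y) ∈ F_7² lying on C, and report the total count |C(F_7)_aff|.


Affine F_7-points: {(0, 0), (5, 2), (5, 3)}; count = 3.

For each of the 49 pairs (x, y) ∈ F_7², evaluate f(x, y) mod 7. Record the zeros.
  x = 0: [0↦0, 1↦5, 2↦3, 3↦1, 4↦6, 5↦4, 6↦2]  zeros at y ∈ {0}
  x = 1: [0↦5, 1↦4, 2↦6, 3↦4, 4↦5, 5↦2, 6↦2]  zeros at y ∈ ∅
  x = 2: [0↦6, 1↦2, 2↦4, 3↦5, 4↦5, 5↦4, 6↦2]  zeros at y ∈ ∅
  x = 3: [0↦2, 1↦5, 2↦3, 3↦3, 4↦5, 5↦2, 6↦1]  zeros at y ∈ ∅
  x = 4: [0↦6, 1↦5, 2↦2, 3↦4, 4↦4, 5↦2, 6↦5]  zeros at y ∈ ∅
  x = 5: [0↦3, 1↦1, 2↦0, 3↦0, 4↦1, 5↦3, 6↦6]  zeros at y ∈ {2, 3}
  x = 6: [0↦6, 1↦6, 2↦3, 3↦4, 4↦2, 5↦4, 6↦3]  zeros at y ∈ ∅
Collecting zeros: affine points = {(0, 0), (5, 2), (5, 3)}.
Total count |C(F_7)_aff| = 3.


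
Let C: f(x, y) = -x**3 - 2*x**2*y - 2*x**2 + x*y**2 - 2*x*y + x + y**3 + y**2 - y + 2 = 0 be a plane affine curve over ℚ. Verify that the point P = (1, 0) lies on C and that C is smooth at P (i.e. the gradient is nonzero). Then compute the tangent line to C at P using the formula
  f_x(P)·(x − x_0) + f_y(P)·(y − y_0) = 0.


Tangent line at P: -6*x - 5*y + 6 = 0.

Step 1: f(1, 0) = 0, so P lies on C.
Step 2: partial derivatives
  f_x(x, y) = -3*x**2 - 4*x*y - 4*x + y**2 - 2*y + 1, f_y(x, y) = -2*x**2 + 2*x*y - 2*x + 3*y**2 + 2*y - 1.
  f_x(P) = -6, f_y(P) = -5 (gradient nonzero, so P is smooth).
Step 3: tangent line at P: -6·(x − 1) + -5·(y − 0) = 0.
Expanding: -6*x - 5*y + 6 = 0.


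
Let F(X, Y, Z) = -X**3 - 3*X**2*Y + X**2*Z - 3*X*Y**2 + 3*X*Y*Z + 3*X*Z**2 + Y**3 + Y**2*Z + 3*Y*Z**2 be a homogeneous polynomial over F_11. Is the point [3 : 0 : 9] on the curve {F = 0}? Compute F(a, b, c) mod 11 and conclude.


F(3,0,9) ≡ 2 (mod 11); P is NOT on the curve.

Evaluate F(3, 0, 9) term-by-term (mod 11).
  -X**3 ↦ -1·27·1·1 = -27
  -3*X**2*Y ↦ -3·9·0·1 = 0
  X**2*Z ↦ 1·9·1·9 = 81
  -3*X*Y**2 ↦ -3·3·0·1 = 0
  3*X*Y*Z ↦ 3·3·0·9 = 0
  3*X*Z**2 ↦ 3·3·1·81 = 729
  Y**3 ↦ 1·1·0·1 = 0
  Y**2*Z ↦ 1·1·0·9 = 0
  3*Y*Z**2 ↦ 3·1·0·81 = 0
Sum: F(3, 0, 9) = (-27) + (0) + (81) + (0) + (0) + (729) + (0) + (0) + (0) = 783.
Reducing mod 11: 783 ≡ 2 (mod 11).
Since F(a, b, c) ≡ 2 ≠ 0 (mod 11), P does NOT lie on the curve.


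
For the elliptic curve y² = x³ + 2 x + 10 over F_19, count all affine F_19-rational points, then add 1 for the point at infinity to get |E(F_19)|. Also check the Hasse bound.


Affine points = {(3, 9), (3, 10), (4, 5), (4, 14), (7, 5), (7, 14), (8, 5), (8, 14), (9, 4), (9, 15), (10, 2), (10, 17), (17, 6), (17, 13), (18, 8), (18, 11)}; affine count = 16; |E(F_19)| = 17.

Discriminant check: Δ ∝ 4a³ + 27b² = 4·2³ + 27·10² = 4·8 + 27·100 ≡ 15 (mod 19). Nonzero ⇒ E is nonsingular.
For each x ∈ F_19, compute rhs = x³ + 2·x + 10 mod 19, then count y ∈ F_19 with y² ≡ rhs.
  x = 0: rhs = 10, matching y values: none (0 points).
  x = 1: rhs = 13, matching y values: none (0 points).
  x = 2: rhs = 3, matching y values: none (0 points).
  x = 3: rhs = 5, matching y values: 9, 10 (2 points).
  x = 4: rhs = 6, matching y values: 5, 14 (2 points).
  x = 5: rhs = 12, matching y values: none (0 points).
  x = 6: rhs = 10, matching y values: none (0 points).
  x = 7: rhs = 6, matching y values: 5, 14 (2 points).
  x = 8: rhs = 6, matching y values: 5, 14 (2 points).
  x = 9: rhs = 16, matching y values: 4, 15 (2 points).
  x = 10: rhs = 4, matching y values: 2, 17 (2 points).
  x = 11: rhs = 14, matching y values: none (0 points).
  x = 12: rhs = 14, matching y values: none (0 points).
  x = 13: rhs = 10, matching y values: none (0 points).
  x = 14: rhs = 8, matching y values: none (0 points).
  x = 15: rhs = 14, matching y values: none (0 points).
  x = 16: rhs = 15, matching y values: none (0 points).
  x = 17: rhs = 17, matching y values: 6, 13 (2 points).
  x = 18: rhs = 7, matching y values: 8, 11 (2 points).
Total affine count: 16.
Full point count |E(F_19)| = 16 + 1 = 17.
Hasse bound: |17 − (19+1)| = |-3| = 3 ≤ 2√19 ≈ 8.7178 ✓.
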